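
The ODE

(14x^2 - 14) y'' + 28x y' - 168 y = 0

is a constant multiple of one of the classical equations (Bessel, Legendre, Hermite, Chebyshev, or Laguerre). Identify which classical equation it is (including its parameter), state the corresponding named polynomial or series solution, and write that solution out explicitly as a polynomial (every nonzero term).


All three coefficients share the factor -14; dividing through by -14 gives  (1 - x^2) y'' - 2x y' + 12 y = 0.
This matches the Legendre equation (1 - x^2) y'' - 2x y' + n(n+1) y = 0 (note the -2x y' term) with n(n+1) = 12, so n = 3; the polynomial solution is P_3(x).
With y = sum_k a_k x^k, matching x^k gives (k+2)(k+1) a_{k+2} = [k(k+1) - n(n+1)] a_k = (k - 3)(k + 4) a_k. The right side vanishes at k = 3, so the series with the parity of 3 terminates at degree 3.
Standard normalization (P_n(1) = 1): leading coefficient (2n)!/(2^n (n!)^2) = 720/(8*36) = 5/2, so a_3 = 5/2. Work downward with a_k = (k+1)(k+2) a_{k+2} / ((k - 3)(k + 4)):
  a_1 = (2)(3)(5/2) / ((1 - 3)(1 + 4)) = 15/(-10) = -3/2
Hence P_3(x) = 5 x^3/2 - 3 x/2.

P_3(x); series = 5 x^3/2 - 3 x/2


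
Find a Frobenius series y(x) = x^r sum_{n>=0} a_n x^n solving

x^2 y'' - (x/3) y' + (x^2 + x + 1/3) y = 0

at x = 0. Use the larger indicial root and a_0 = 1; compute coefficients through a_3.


Write in Frobenius form y'' + (p(x)/x) y' + (q(x)/x^2) y = 0:
  p(x) = -1/3,  q(x) = x^2 + x + 1/3.
Indicial equation: r(r-1) + (-1/3) r + (1/3) = 0 -> roots r_1 = 1, r_2 = 1/3.
Take r = r_1 = 1. Let y(x) = x^r sum_{n>=0} a_n x^n with a_0 = 1.
Substitute y = x^r sum a_n x^n and match x^{r+n}. The recurrence is
  D(n) a_n + 1 a_{n-1} + 1 a_{n-2} = 0,  where D(n) = (r+n)(r+n-1) + (-1/3)(r+n) + (1/3).
  a_n = [-1 a_{n-1} - 1 a_{n-2}] / D(n).
Since the indicial polynomial factors as (r - r_1)(r - r_2), D(n) = (r_1 + n - r_1)(r_1 + n - r_2) = n(n + 2/3).
Evaluating step by step (a_0 = 1):
  n = 1: D(1) = 1(1 + 2/3) = 5/3; numerator = -1(1) = -1; a_1 = (-1)/(5/3) = -3/5
  n = 2: D(2) = 2(2 + 2/3) = 16/3; numerator = -1(-3/5) - 1(1) = -2/5; a_2 = (-2/5)/(16/3) = -3/40
  n = 3: D(3) = 3(3 + 2/3) = 11; numerator = -1(-3/40) - 1(-3/5) = 27/40; a_3 = (27/40)/(11) = 27/440

r = 1; a_0 = 1; a_1 = -3/5; a_2 = -3/40; a_3 = 27/440


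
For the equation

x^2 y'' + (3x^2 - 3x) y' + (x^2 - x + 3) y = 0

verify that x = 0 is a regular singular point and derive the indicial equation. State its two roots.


Divide by x^2 to reach normal form y'' + P_1(x) y' + P_2(x) y = 0 with P_1(x) = 3 - 3/x and P_2(x) = 1 - 1/x + 3/x^2.
x = 0 is a singular point because the y'-coefficient 3 - 3/x has a pole at x = 0 and the y-coefficient 1 - 1/x + 3/x^2 has a pole at x = 0.
It is a regular singular point because x P_1(x) = p(x) = 3x - 3 and x^2 P_2(x) = q(x) = x^2 - x + 3 are polynomials, hence analytic at x = 0.
p(0) = -3,  q(0) = 3.
Indicial equation: r(r-1) + p(0) r + q(0) = 0, i.e. r^2 + (p(0) - 1) r + q(0) = 0, i.e. r^2 - 4 r + 3 = 0.
Discriminant: (-4)^2 - 4(3) = 4, so r = (4 ± 2)/2.
Solving: r_1 = 3, r_2 = 1.

indicial: r^2 - 4 r + 3 = 0; roots r_1 = 3, r_2 = 1


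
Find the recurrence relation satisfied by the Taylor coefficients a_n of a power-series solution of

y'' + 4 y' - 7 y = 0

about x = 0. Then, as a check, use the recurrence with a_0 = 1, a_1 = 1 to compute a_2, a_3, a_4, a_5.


Substitute y = sum_n a_n x^n.
y''(x) has coefficient (n+2)(n+1) a_{n+2} at x^n;
4 y'(x) has coefficient 4 (n+1) a_{n+1} at x^n;
-7 y(x) has coefficient -7 a_n at x^n.
Matching x^n: (n+2)(n+1) a_{n+2} + 4 (n+1) a_{n+1} - 7 a_n = 0.
Thus a_{n+2} = [-4 (n+1) a_{n+1} + 7 a_n] / ((n+1)(n+2)).

Check with a_0 = 1, a_1 = 1 (apply the recurrence for n = 0, 1, 2, 3): a_0 = 1, a_1 = 1, a_2 = 3/2, a_3 = -5/6, a_4 = 41/24, a_5 = -199/120.

a_(n+2) = [-4 (n+1) a_(n+1) + 7 a_n] / ((n+1)(n+2)); check: a_0 = 1, a_1 = 1, a_2 = 3/2, a_3 = -5/6, a_4 = 41/24, a_5 = -199/120


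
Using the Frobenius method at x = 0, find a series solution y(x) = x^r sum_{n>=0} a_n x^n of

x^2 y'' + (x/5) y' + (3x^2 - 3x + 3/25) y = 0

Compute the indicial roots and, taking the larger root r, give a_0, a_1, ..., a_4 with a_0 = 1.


Write in Frobenius form y'' + (p(x)/x) y' + (q(x)/x^2) y = 0:
  p(x) = 1/5,  q(x) = 3x^2 - 3x + 3/25.
Indicial equation: r(r-1) + (1/5) r + (3/25) = 0 -> roots r_1 = 3/5, r_2 = 1/5.
Take r = r_1 = 3/5. Let y(x) = x^r sum_{n>=0} a_n x^n with a_0 = 1.
Substitute y = x^r sum a_n x^n and match x^{r+n}. The recurrence is
  D(n) a_n - 3 a_{n-1} + 3 a_{n-2} = 0,  where D(n) = (r+n)(r+n-1) + (1/5)(r+n) + (3/25).
  a_n = [3 a_{n-1} - 3 a_{n-2}] / D(n).
Since the indicial polynomial factors as (r - r_1)(r - r_2), D(n) = (r_1 + n - r_1)(r_1 + n - r_2) = n(n + 2/5).
Evaluating step by step (a_0 = 1):
  n = 1: D(1) = 1(1 + 2/5) = 7/5; numerator = 3(1) = 3; a_1 = (3)/(7/5) = 15/7
  n = 2: D(2) = 2(2 + 2/5) = 24/5; numerator = 3(15/7) - 3(1) = 24/7; a_2 = (24/7)/(24/5) = 5/7
  n = 3: D(3) = 3(3 + 2/5) = 51/5; numerator = 3(5/7) - 3(15/7) = -30/7; a_3 = (-30/7)/(51/5) = -50/119
  n = 4: D(4) = 4(4 + 2/5) = 88/5; numerator = 3(-50/119) - 3(5/7) = -405/119; a_4 = (-405/119)/(88/5) = -2025/10472

r = 3/5; a_0 = 1; a_1 = 15/7; a_2 = 5/7; a_3 = -50/119; a_4 = -2025/10472


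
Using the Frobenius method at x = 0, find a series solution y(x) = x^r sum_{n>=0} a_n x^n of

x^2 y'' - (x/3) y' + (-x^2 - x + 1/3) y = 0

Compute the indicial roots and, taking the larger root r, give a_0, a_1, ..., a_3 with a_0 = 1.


Write in Frobenius form y'' + (p(x)/x) y' + (q(x)/x^2) y = 0:
  p(x) = -1/3,  q(x) = -x^2 - x + 1/3.
Indicial equation: r(r-1) + (-1/3) r + (1/3) = 0 -> roots r_1 = 1, r_2 = 1/3.
Take r = r_1 = 1. Let y(x) = x^r sum_{n>=0} a_n x^n with a_0 = 1.
Substitute y = x^r sum a_n x^n and match x^{r+n}. The recurrence is
  D(n) a_n - 1 a_{n-1} - 1 a_{n-2} = 0,  where D(n) = (r+n)(r+n-1) + (-1/3)(r+n) + (1/3).
  a_n = [1 a_{n-1} + 1 a_{n-2}] / D(n).
Since the indicial polynomial factors as (r - r_1)(r - r_2), D(n) = (r_1 + n - r_1)(r_1 + n - r_2) = n(n + 2/3).
Evaluating step by step (a_0 = 1):
  n = 1: D(1) = 1(1 + 2/3) = 5/3; numerator = 1(1) = 1; a_1 = (1)/(5/3) = 3/5
  n = 2: D(2) = 2(2 + 2/3) = 16/3; numerator = 1(3/5) + 1(1) = 8/5; a_2 = (8/5)/(16/3) = 3/10
  n = 3: D(3) = 3(3 + 2/3) = 11; numerator = 1(3/10) + 1(3/5) = 9/10; a_3 = (9/10)/(11) = 9/110

r = 1; a_0 = 1; a_1 = 3/5; a_2 = 3/10; a_3 = 9/110


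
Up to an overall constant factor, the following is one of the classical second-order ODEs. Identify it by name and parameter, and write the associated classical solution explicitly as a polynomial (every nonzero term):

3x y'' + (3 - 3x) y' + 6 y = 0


All three coefficients share the factor 3; dividing through by 3 gives  x y'' + (1 - x) y' + 2 y = 0.
This matches the Laguerre equation x y'' + (1 - x) y' + n y = 0 with n = 2; the polynomial solution is L_2(x).
With y = sum_k a_k x^k, matching x^k gives (k+1)k a_{k+1} + (k+1) a_{k+1} - k a_k + n a_k = 0, i.e. (k+1)^2 a_{k+1} = (k - n) a_k = (k - 2) a_k. The right side vanishes at k = 2, so the series terminates at degree 2.
Standard normalization L_n(0) = 1 gives a_0 = 1. Work upward with a_{k+1} = (k - 2) a_k / (k+1)^2:
  a_1 = (0 - 2)(1) / 1^2 = -2/1 = -2
  a_2 = (1 - 2)(-2) / 2^2 = 2/4 = 1/2
Hence L_2(x) = x^2/2 - 2 x + 1.

L_2(x); series = x^2/2 - 2 x + 1


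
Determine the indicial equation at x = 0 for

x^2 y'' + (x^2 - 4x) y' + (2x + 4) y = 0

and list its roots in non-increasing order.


Divide by x^2 to reach normal form y'' + P_1(x) y' + P_2(x) y = 0 with P_1(x) = 1 - 4/x and P_2(x) = 2/x + 4/x^2.
x = 0 is a singular point because the y'-coefficient 1 - 4/x has a pole at x = 0 and the y-coefficient 2/x + 4/x^2 has a pole at x = 0.
It is a regular singular point because x P_1(x) = p(x) = x - 4 and x^2 P_2(x) = q(x) = 2x + 4 are polynomials, hence analytic at x = 0.
p(0) = -4,  q(0) = 4.
Indicial equation: r(r-1) + p(0) r + q(0) = 0, i.e. r^2 + (p(0) - 1) r + q(0) = 0, i.e. r^2 - 5 r + 4 = 0.
Discriminant: (-5)^2 - 4(4) = 9, so r = (5 ± 3)/2.
Solving: r_1 = 4, r_2 = 1.

indicial: r^2 - 5 r + 4 = 0; roots r_1 = 4, r_2 = 1


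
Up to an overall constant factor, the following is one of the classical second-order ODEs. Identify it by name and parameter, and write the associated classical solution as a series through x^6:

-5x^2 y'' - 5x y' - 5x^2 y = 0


All three coefficients share the factor -5; dividing through by -5 gives  x^2 y'' + x y' + x^2 y = 0.
This matches the Bessel equation x^2 y'' + x y' + (x^2 - nu^2) y = 0 with nu^2 = 0, so nu = 0; the solution bounded at x = 0 is J_0(x).
Frobenius at x = 0: indicial roots ±nu; for r = nu the recurrence k(k + 2nu) c_k = -c_{k-2} gives the standard series J_nu(x) = sum_{k>=0} (-1)^k / (k! (k+nu)!) (x/2)^(2k+nu). Evaluate the first 4 terms:
  k = 0: (-1)^0 / (0! * 0! * 2^0) x^0 = 1/(1*1*1) x^0 = (1) x^0
  k = 1: (-1)^1 / (1! * 1! * 2^2) x^2 = -1/(1*1*4) x^2 = (-1/4) x^2
  k = 2: (-1)^2 / (2! * 2! * 2^4) x^4 = 1/(2*2*16) x^4 = (1/64) x^4
  k = 3: (-1)^3 / (3! * 3! * 2^6) x^6 = -1/(6*6*64) x^6 = (-1/2304) x^6
Hence J_0(x) = -x^6/2304 + x^4/64 - x^2/4 + 1 + ....

J_0(x); series = -x^6/2304 + x^4/64 - x^2/4 + 1


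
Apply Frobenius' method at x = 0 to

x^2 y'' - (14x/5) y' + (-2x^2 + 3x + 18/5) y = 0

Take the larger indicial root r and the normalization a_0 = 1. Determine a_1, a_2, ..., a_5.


Write in Frobenius form y'' + (p(x)/x) y' + (q(x)/x^2) y = 0:
  p(x) = -14/5,  q(x) = -2x^2 + 3x + 18/5.
Indicial equation: r(r-1) + (-14/5) r + (18/5) = 0 -> roots r_1 = 2, r_2 = 9/5.
Take r = r_1 = 2. Let y(x) = x^r sum_{n>=0} a_n x^n with a_0 = 1.
Substitute y = x^r sum a_n x^n and match x^{r+n}. The recurrence is
  D(n) a_n + 3 a_{n-1} - 2 a_{n-2} = 0,  where D(n) = (r+n)(r+n-1) + (-14/5)(r+n) + (18/5).
  a_n = [-3 a_{n-1} + 2 a_{n-2}] / D(n).
Since the indicial polynomial factors as (r - r_1)(r - r_2), D(n) = (r_1 + n - r_1)(r_1 + n - r_2) = n(n + 1/5).
Evaluating step by step (a_0 = 1):
  n = 1: D(1) = 1(1 + 1/5) = 6/5; numerator = -3(1) = -3; a_1 = (-3)/(6/5) = -5/2
  n = 2: D(2) = 2(2 + 1/5) = 22/5; numerator = -3(-5/2) + 2(1) = 19/2; a_2 = (19/2)/(22/5) = 95/44
  n = 3: D(3) = 3(3 + 1/5) = 48/5; numerator = -3(95/44) + 2(-5/2) = -505/44; a_3 = (-505/44)/(48/5) = -2525/2112
  n = 4: D(4) = 4(4 + 1/5) = 84/5; numerator = -3(-2525/2112) + 2(95/44) = 5565/704; a_4 = (5565/704)/(84/5) = 1325/2816
  n = 5: D(5) = 5(5 + 1/5) = 26; numerator = -3(1325/2816) + 2(-2525/2112) = -32125/8448; a_5 = (-32125/8448)/(26) = -32125/219648

r = 2; a_0 = 1; a_1 = -5/2; a_2 = 95/44; a_3 = -2525/2112; a_4 = 1325/2816; a_5 = -32125/219648


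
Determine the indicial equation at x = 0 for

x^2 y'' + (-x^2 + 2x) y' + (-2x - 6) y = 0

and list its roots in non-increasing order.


Divide by x^2 to reach normal form y'' + P_1(x) y' + P_2(x) y = 0 with P_1(x) = -1 + 2/x and P_2(x) = -2/x - 6/x^2.
x = 0 is a singular point because the y'-coefficient -1 + 2/x has a pole at x = 0 and the y-coefficient -2/x - 6/x^2 has a pole at x = 0.
It is a regular singular point because x P_1(x) = p(x) = 2 - x and x^2 P_2(x) = q(x) = -2x - 6 are polynomials, hence analytic at x = 0.
p(0) = 2,  q(0) = -6.
Indicial equation: r(r-1) + p(0) r + q(0) = 0, i.e. r^2 + (p(0) - 1) r + q(0) = 0, i.e. r^2 + 1 r - 6 = 0.
Discriminant: (1)^2 - 4(-6) = 25, so r = (-1 ± 5)/2.
Solving: r_1 = 2, r_2 = -3.

indicial: r^2 + 1 r - 6 = 0; roots r_1 = 2, r_2 = -3


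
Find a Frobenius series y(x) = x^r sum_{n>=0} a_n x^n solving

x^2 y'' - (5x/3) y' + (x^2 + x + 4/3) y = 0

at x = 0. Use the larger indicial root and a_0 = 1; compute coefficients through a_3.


Write in Frobenius form y'' + (p(x)/x) y' + (q(x)/x^2) y = 0:
  p(x) = -5/3,  q(x) = x^2 + x + 4/3.
Indicial equation: r(r-1) + (-5/3) r + (4/3) = 0 -> roots r_1 = 2, r_2 = 2/3.
Take r = r_1 = 2. Let y(x) = x^r sum_{n>=0} a_n x^n with a_0 = 1.
Substitute y = x^r sum a_n x^n and match x^{r+n}. The recurrence is
  D(n) a_n + 1 a_{n-1} + 1 a_{n-2} = 0,  where D(n) = (r+n)(r+n-1) + (-5/3)(r+n) + (4/3).
  a_n = [-1 a_{n-1} - 1 a_{n-2}] / D(n).
Since the indicial polynomial factors as (r - r_1)(r - r_2), D(n) = (r_1 + n - r_1)(r_1 + n - r_2) = n(n + 4/3).
Evaluating step by step (a_0 = 1):
  n = 1: D(1) = 1(1 + 4/3) = 7/3; numerator = -1(1) = -1; a_1 = (-1)/(7/3) = -3/7
  n = 2: D(2) = 2(2 + 4/3) = 20/3; numerator = -1(-3/7) - 1(1) = -4/7; a_2 = (-4/7)/(20/3) = -3/35
  n = 3: D(3) = 3(3 + 4/3) = 13; numerator = -1(-3/35) - 1(-3/7) = 18/35; a_3 = (18/35)/(13) = 18/455

r = 2; a_0 = 1; a_1 = -3/7; a_2 = -3/35; a_3 = 18/455


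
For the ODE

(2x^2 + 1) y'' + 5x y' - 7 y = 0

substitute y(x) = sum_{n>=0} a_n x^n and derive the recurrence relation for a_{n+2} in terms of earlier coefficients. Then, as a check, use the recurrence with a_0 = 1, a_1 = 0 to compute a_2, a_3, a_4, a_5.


Substitute y = sum_n a_n x^n.
(1 + 2 x^2) y'' contributes (n+2)(n+1) a_{n+2} + 2 n(n-1) a_n at x^n.
5 x y'(x) contributes 5 n a_n at x^n.
-7 y(x) contributes -7 a_n at x^n.
Matching x^n: (n+2)(n+1) a_{n+2} + (2 n(n-1) + 5 n - 7) a_n = 0.
Thus a_{n+2} = (-2 n(n-1) - 5 n + 7) / ((n+1)(n+2)) * a_n.

Check with a_0 = 1, a_1 = 0 (apply the recurrence for n = 0, 1, 2, 3): a_0 = 1, a_1 = 0, a_2 = 7/2, a_3 = 0, a_4 = -49/24, a_5 = 0.

a_(n+2) = (-2 n(n-1) - 5 n + 7) / ((n+1)(n+2)) * a_n; check: a_0 = 1, a_1 = 0, a_2 = 7/2, a_3 = 0, a_4 = -49/24, a_5 = 0


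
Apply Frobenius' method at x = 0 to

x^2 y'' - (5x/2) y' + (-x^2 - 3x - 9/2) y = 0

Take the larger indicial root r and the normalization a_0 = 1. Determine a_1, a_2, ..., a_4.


Write in Frobenius form y'' + (p(x)/x) y' + (q(x)/x^2) y = 0:
  p(x) = -5/2,  q(x) = -x^2 - 3x - 9/2.
Indicial equation: r(r-1) + (-5/2) r + (-9/2) = 0 -> roots r_1 = 9/2, r_2 = -1.
Take r = r_1 = 9/2. Let y(x) = x^r sum_{n>=0} a_n x^n with a_0 = 1.
Substitute y = x^r sum a_n x^n and match x^{r+n}. The recurrence is
  D(n) a_n - 3 a_{n-1} - 1 a_{n-2} = 0,  where D(n) = (r+n)(r+n-1) + (-5/2)(r+n) + (-9/2).
  a_n = [3 a_{n-1} + 1 a_{n-2}] / D(n).
Since the indicial polynomial factors as (r - r_1)(r - r_2), D(n) = (r_1 + n - r_1)(r_1 + n - r_2) = n(n + 11/2).
Evaluating step by step (a_0 = 1):
  n = 1: D(1) = 1(1 + 11/2) = 13/2; numerator = 3(1) = 3; a_1 = (3)/(13/2) = 6/13
  n = 2: D(2) = 2(2 + 11/2) = 15; numerator = 3(6/13) + 1(1) = 31/13; a_2 = (31/13)/(15) = 31/195
  n = 3: D(3) = 3(3 + 11/2) = 51/2; numerator = 3(31/195) + 1(6/13) = 61/65; a_3 = (61/65)/(51/2) = 122/3315
  n = 4: D(4) = 4(4 + 11/2) = 38; numerator = 3(122/3315) + 1(31/195) = 893/3315; a_4 = (893/3315)/(38) = 47/6630

r = 9/2; a_0 = 1; a_1 = 6/13; a_2 = 31/195; a_3 = 122/3315; a_4 = 47/6630


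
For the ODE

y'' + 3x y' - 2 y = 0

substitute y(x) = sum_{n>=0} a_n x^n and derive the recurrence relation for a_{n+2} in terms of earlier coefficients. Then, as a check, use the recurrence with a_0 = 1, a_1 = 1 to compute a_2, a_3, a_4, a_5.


Substitute y = sum_n a_n x^n.
y''(x) has coefficient (n+2)(n+1) a_{n+2} at x^n;
3 x y'(x) has coefficient 3 n a_n at x^n (shift);
-2 y(x) has coefficient -2 a_n at x^n.
Matching x^n: (n+2)(n+1) a_{n+2} + (3n - 2) a_n = 0.
Thus a_{n+2} = (-3n + 2) / ((n+1)(n+2)) * a_n.

Check with a_0 = 1, a_1 = 1 (apply the recurrence for n = 0, 1, 2, 3): a_0 = 1, a_1 = 1, a_2 = 1, a_3 = -1/6, a_4 = -1/3, a_5 = 7/120.

a_(n+2) = (-3n + 2) / ((n+1)(n+2)) * a_n; check: a_0 = 1, a_1 = 1, a_2 = 1, a_3 = -1/6, a_4 = -1/3, a_5 = 7/120


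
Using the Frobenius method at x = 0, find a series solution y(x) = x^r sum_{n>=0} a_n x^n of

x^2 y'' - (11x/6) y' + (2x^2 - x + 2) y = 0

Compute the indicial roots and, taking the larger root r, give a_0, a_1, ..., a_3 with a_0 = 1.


Write in Frobenius form y'' + (p(x)/x) y' + (q(x)/x^2) y = 0:
  p(x) = -11/6,  q(x) = 2x^2 - x + 2.
Indicial equation: r(r-1) + (-11/6) r + (2) = 0 -> roots r_1 = 3/2, r_2 = 4/3.
Take r = r_1 = 3/2. Let y(x) = x^r sum_{n>=0} a_n x^n with a_0 = 1.
Substitute y = x^r sum a_n x^n and match x^{r+n}. The recurrence is
  D(n) a_n - 1 a_{n-1} + 2 a_{n-2} = 0,  where D(n) = (r+n)(r+n-1) + (-11/6)(r+n) + (2).
  a_n = [1 a_{n-1} - 2 a_{n-2}] / D(n).
Since the indicial polynomial factors as (r - r_1)(r - r_2), D(n) = (r_1 + n - r_1)(r_1 + n - r_2) = n(n + 1/6).
Evaluating step by step (a_0 = 1):
  n = 1: D(1) = 1(1 + 1/6) = 7/6; numerator = 1(1) = 1; a_1 = (1)/(7/6) = 6/7
  n = 2: D(2) = 2(2 + 1/6) = 13/3; numerator = 1(6/7) - 2(1) = -8/7; a_2 = (-8/7)/(13/3) = -24/91
  n = 3: D(3) = 3(3 + 1/6) = 19/2; numerator = 1(-24/91) - 2(6/7) = -180/91; a_3 = (-180/91)/(19/2) = -360/1729

r = 3/2; a_0 = 1; a_1 = 6/7; a_2 = -24/91; a_3 = -360/1729


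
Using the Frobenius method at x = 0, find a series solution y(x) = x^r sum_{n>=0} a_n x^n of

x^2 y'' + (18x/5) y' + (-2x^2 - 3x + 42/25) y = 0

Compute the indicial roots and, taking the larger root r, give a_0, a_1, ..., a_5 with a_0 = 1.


Write in Frobenius form y'' + (p(x)/x) y' + (q(x)/x^2) y = 0:
  p(x) = 18/5,  q(x) = -2x^2 - 3x + 42/25.
Indicial equation: r(r-1) + (18/5) r + (42/25) = 0 -> roots r_1 = -6/5, r_2 = -7/5.
Take r = r_1 = -6/5. Let y(x) = x^r sum_{n>=0} a_n x^n with a_0 = 1.
Substitute y = x^r sum a_n x^n and match x^{r+n}. The recurrence is
  D(n) a_n - 3 a_{n-1} - 2 a_{n-2} = 0,  where D(n) = (r+n)(r+n-1) + (18/5)(r+n) + (42/25).
  a_n = [3 a_{n-1} + 2 a_{n-2}] / D(n).
Since the indicial polynomial factors as (r - r_1)(r - r_2), D(n) = (r_1 + n - r_1)(r_1 + n - r_2) = n(n + 1/5).
Evaluating step by step (a_0 = 1):
  n = 1: D(1) = 1(1 + 1/5) = 6/5; numerator = 3(1) = 3; a_1 = (3)/(6/5) = 5/2
  n = 2: D(2) = 2(2 + 1/5) = 22/5; numerator = 3(5/2) + 2(1) = 19/2; a_2 = (19/2)/(22/5) = 95/44
  n = 3: D(3) = 3(3 + 1/5) = 48/5; numerator = 3(95/44) + 2(5/2) = 505/44; a_3 = (505/44)/(48/5) = 2525/2112
  n = 4: D(4) = 4(4 + 1/5) = 84/5; numerator = 3(2525/2112) + 2(95/44) = 5565/704; a_4 = (5565/704)/(84/5) = 1325/2816
  n = 5: D(5) = 5(5 + 1/5) = 26; numerator = 3(1325/2816) + 2(2525/2112) = 32125/8448; a_5 = (32125/8448)/(26) = 32125/219648

r = -6/5; a_0 = 1; a_1 = 5/2; a_2 = 95/44; a_3 = 2525/2112; a_4 = 1325/2816; a_5 = 32125/219648


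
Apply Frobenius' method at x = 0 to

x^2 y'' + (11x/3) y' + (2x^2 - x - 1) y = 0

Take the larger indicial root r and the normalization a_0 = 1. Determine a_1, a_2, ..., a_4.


Write in Frobenius form y'' + (p(x)/x) y' + (q(x)/x^2) y = 0:
  p(x) = 11/3,  q(x) = 2x^2 - x - 1.
Indicial equation: r(r-1) + (11/3) r + (-1) = 0 -> roots r_1 = 1/3, r_2 = -3.
Take r = r_1 = 1/3. Let y(x) = x^r sum_{n>=0} a_n x^n with a_0 = 1.
Substitute y = x^r sum a_n x^n and match x^{r+n}. The recurrence is
  D(n) a_n - 1 a_{n-1} + 2 a_{n-2} = 0,  where D(n) = (r+n)(r+n-1) + (11/3)(r+n) + (-1).
  a_n = [1 a_{n-1} - 2 a_{n-2}] / D(n).
Since the indicial polynomial factors as (r - r_1)(r - r_2), D(n) = (r_1 + n - r_1)(r_1 + n - r_2) = n(n + 10/3).
Evaluating step by step (a_0 = 1):
  n = 1: D(1) = 1(1 + 10/3) = 13/3; numerator = 1(1) = 1; a_1 = (1)/(13/3) = 3/13
  n = 2: D(2) = 2(2 + 10/3) = 32/3; numerator = 1(3/13) - 2(1) = -23/13; a_2 = (-23/13)/(32/3) = -69/416
  n = 3: D(3) = 3(3 + 10/3) = 19; numerator = 1(-69/416) - 2(3/13) = -261/416; a_3 = (-261/416)/(19) = -261/7904
  n = 4: D(4) = 4(4 + 10/3) = 88/3; numerator = 1(-261/7904) - 2(-69/416) = 2361/7904; a_4 = (2361/7904)/(88/3) = 7083/695552

r = 1/3; a_0 = 1; a_1 = 3/13; a_2 = -69/416; a_3 = -261/7904; a_4 = 7083/695552


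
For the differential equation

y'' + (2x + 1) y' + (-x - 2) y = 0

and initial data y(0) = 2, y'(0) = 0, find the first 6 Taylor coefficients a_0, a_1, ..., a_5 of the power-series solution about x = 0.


Ansatz: y(x) = sum_{n>=0} a_n x^n, so y'(x) = sum_{n>=1} n a_n x^(n-1) and y''(x) = sum_{n>=2} n(n-1) a_n x^(n-2).
Substitute into P(x) y'' + Q(x) y' + R(x) y = 0 with P(x) = 1, Q(x) = 2x + 1, R(x) = -x - 2, and match powers of x.
Initial conditions: a_0 = 2, a_1 = 0.
Setting the coefficient of each power of x to zero and solving order by order (substituting the coefficients already found):
  x^0: 2 a_2 + a_1 - 2 a_0 = 0  ->  2 a_2 = -a_1 + 2 a_0 = 4  ->  a_2 = 2
  x^1: 6 a_3 + 2 a_2 - a_0 = 0  ->  6 a_3 = -2 a_2 + a_0 = -2  ->  a_3 = -1/3
  x^2: 12 a_4 + 3 a_3 + 2 a_2 - a_1 = 0  ->  12 a_4 = -3 a_3 - 2 a_2 + a_1 = -3  ->  a_4 = -1/4
  x^3: 20 a_5 + 4 a_4 + 4 a_3 - a_2 = 0  ->  20 a_5 = -4 a_4 - 4 a_3 + a_2 = 13/3  ->  a_5 = 13/60
Truncated series: y(x) = 2 + 2 x^2 - (1/3) x^3 - (1/4) x^4 + (13/60) x^5 + O(x^6).

a_0 = 2; a_1 = 0; a_2 = 2; a_3 = -1/3; a_4 = -1/4; a_5 = 13/60


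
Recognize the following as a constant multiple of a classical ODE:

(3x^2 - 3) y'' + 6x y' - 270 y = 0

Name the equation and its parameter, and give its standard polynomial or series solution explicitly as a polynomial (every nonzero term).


All three coefficients share the factor -3; dividing through by -3 gives  (1 - x^2) y'' - 2x y' + 90 y = 0.
This matches the Legendre equation (1 - x^2) y'' - 2x y' + n(n+1) y = 0 (note the -2x y' term) with n(n+1) = 90, so n = 9; the polynomial solution is P_9(x).
With y = sum_k a_k x^k, matching x^k gives (k+2)(k+1) a_{k+2} = [k(k+1) - n(n+1)] a_k = (k - 9)(k + 10) a_k. The right side vanishes at k = 9, so the series with the parity of 9 terminates at degree 9.
Standard normalization (P_n(1) = 1): leading coefficient (2n)!/(2^n (n!)^2) = 6402373705728000/(512*131681894400) = 12155/128, so a_9 = 12155/128. Work downward with a_k = (k+1)(k+2) a_{k+2} / ((k - 9)(k + 10)):
  a_7 = (8)(9)(12155/128) / ((7 - 9)(7 + 10)) = (109395/16)/(-34) = -6435/32
  a_5 = (6)(7)(-6435/32) / ((5 - 9)(5 + 10)) = (-135135/16)/(-60) = 9009/64
  a_3 = (4)(5)(9009/64) / ((3 - 9)(3 + 10)) = (45045/16)/(-78) = -1155/32
  a_1 = (2)(3)(-1155/32) / ((1 - 9)(1 + 10)) = (-3465/16)/(-88) = 315/128
Hence P_9(x) = 12155 x^9/128 - 6435 x^7/32 + 9009 x^5/64 - 1155 x^3/32 + 315 x/128.

P_9(x); series = 12155 x^9/128 - 6435 x^7/32 + 9009 x^5/64 - 1155 x^3/32 + 315 x/128


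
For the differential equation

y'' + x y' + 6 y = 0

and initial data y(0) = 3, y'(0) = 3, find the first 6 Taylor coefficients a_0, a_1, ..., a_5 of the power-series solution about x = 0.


Ansatz: y(x) = sum_{n>=0} a_n x^n, so y'(x) = sum_{n>=1} n a_n x^(n-1) and y''(x) = sum_{n>=2} n(n-1) a_n x^(n-2).
Substitute into P(x) y'' + Q(x) y' + R(x) y = 0 with P(x) = 1, Q(x) = x, R(x) = 6, and match powers of x.
Initial conditions: a_0 = 3, a_1 = 3.
Setting the coefficient of each power of x to zero and solving order by order (substituting the coefficients already found):
  x^0: 2 a_2 + 6 a_0 = 0  ->  2 a_2 = -6 a_0 = -18  ->  a_2 = -9
  x^1: 6 a_3 + 7 a_1 = 0  ->  6 a_3 = -7 a_1 = -21  ->  a_3 = -7/2
  x^2: 12 a_4 + 8 a_2 = 0  ->  12 a_4 = -8 a_2 = 72  ->  a_4 = 6
  x^3: 20 a_5 + 9 a_3 = 0  ->  20 a_5 = -9 a_3 = 63/2  ->  a_5 = 63/40
Truncated series: y(x) = 3 + 3 x - 9 x^2 - (7/2) x^3 + 6 x^4 + (63/40) x^5 + O(x^6).

a_0 = 3; a_1 = 3; a_2 = -9; a_3 = -7/2; a_4 = 6; a_5 = 63/40


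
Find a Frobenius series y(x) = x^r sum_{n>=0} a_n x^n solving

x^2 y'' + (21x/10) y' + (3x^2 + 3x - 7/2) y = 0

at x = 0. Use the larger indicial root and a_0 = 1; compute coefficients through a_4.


Write in Frobenius form y'' + (p(x)/x) y' + (q(x)/x^2) y = 0:
  p(x) = 21/10,  q(x) = 3x^2 + 3x - 7/2.
Indicial equation: r(r-1) + (21/10) r + (-7/2) = 0 -> roots r_1 = 7/5, r_2 = -5/2.
Take r = r_1 = 7/5. Let y(x) = x^r sum_{n>=0} a_n x^n with a_0 = 1.
Substitute y = x^r sum a_n x^n and match x^{r+n}. The recurrence is
  D(n) a_n + 3 a_{n-1} + 3 a_{n-2} = 0,  where D(n) = (r+n)(r+n-1) + (21/10)(r+n) + (-7/2).
  a_n = [-3 a_{n-1} - 3 a_{n-2}] / D(n).
Since the indicial polynomial factors as (r - r_1)(r - r_2), D(n) = (r_1 + n - r_1)(r_1 + n - r_2) = n(n + 39/10).
Evaluating step by step (a_0 = 1):
  n = 1: D(1) = 1(1 + 39/10) = 49/10; numerator = -3(1) = -3; a_1 = (-3)/(49/10) = -30/49
  n = 2: D(2) = 2(2 + 39/10) = 59/5; numerator = -3(-30/49) - 3(1) = -57/49; a_2 = (-57/49)/(59/5) = -285/2891
  n = 3: D(3) = 3(3 + 39/10) = 207/10; numerator = -3(-285/2891) - 3(-30/49) = 6165/2891; a_3 = (6165/2891)/(207/10) = 6850/66493
  n = 4: D(4) = 4(4 + 39/10) = 158/5; numerator = -3(6850/66493) - 3(-285/2891) = -15/1127; a_4 = (-15/1127)/(158/5) = -75/178066

r = 7/5; a_0 = 1; a_1 = -30/49; a_2 = -285/2891; a_3 = 6850/66493; a_4 = -75/178066


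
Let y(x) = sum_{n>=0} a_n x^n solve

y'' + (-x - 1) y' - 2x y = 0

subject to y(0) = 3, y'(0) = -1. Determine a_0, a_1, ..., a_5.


Ansatz: y(x) = sum_{n>=0} a_n x^n, so y'(x) = sum_{n>=1} n a_n x^(n-1) and y''(x) = sum_{n>=2} n(n-1) a_n x^(n-2).
Substitute into P(x) y'' + Q(x) y' + R(x) y = 0 with P(x) = 1, Q(x) = -x - 1, R(x) = -2x, and match powers of x.
Initial conditions: a_0 = 3, a_1 = -1.
Setting the coefficient of each power of x to zero and solving order by order (substituting the coefficients already found):
  x^0: 2 a_2 - a_1 = 0  ->  2 a_2 = a_1 = -1  ->  a_2 = -1/2
  x^1: 6 a_3 - 2 a_2 - a_1 - 2 a_0 = 0  ->  6 a_3 = 2 a_2 + a_1 + 2 a_0 = 4  ->  a_3 = 2/3
  x^2: 12 a_4 - 3 a_3 - 2 a_2 - 2 a_1 = 0  ->  12 a_4 = 3 a_3 + 2 a_2 + 2 a_1 = -1  ->  a_4 = -1/12
  x^3: 20 a_5 - 4 a_4 - 3 a_3 - 2 a_2 = 0  ->  20 a_5 = 4 a_4 + 3 a_3 + 2 a_2 = 2/3  ->  a_5 = 1/30
Truncated series: y(x) = 3 - x - (1/2) x^2 + (2/3) x^3 - (1/12) x^4 + (1/30) x^5 + O(x^6).

a_0 = 3; a_1 = -1; a_2 = -1/2; a_3 = 2/3; a_4 = -1/12; a_5 = 1/30


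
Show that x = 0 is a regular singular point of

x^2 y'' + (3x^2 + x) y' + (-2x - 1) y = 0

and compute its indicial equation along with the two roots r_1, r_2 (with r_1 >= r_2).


Divide by x^2 to reach normal form y'' + P_1(x) y' + P_2(x) y = 0 with P_1(x) = 3 + 1/x and P_2(x) = -2/x - 1/x^2.
x = 0 is a singular point because the y'-coefficient 3 + 1/x has a pole at x = 0 and the y-coefficient -2/x - 1/x^2 has a pole at x = 0.
It is a regular singular point because x P_1(x) = p(x) = 3x + 1 and x^2 P_2(x) = q(x) = -2x - 1 are polynomials, hence analytic at x = 0.
p(0) = 1,  q(0) = -1.
Indicial equation: r(r-1) + p(0) r + q(0) = 0, i.e. r^2 + (p(0) - 1) r + q(0) = 0, i.e. r^2 - 1 = 0.
Discriminant: (0)^2 - 4(-1) = 4, so r = (0 ± 2)/2.
Solving: r_1 = 1, r_2 = -1.

indicial: r^2 - 1 = 0; roots r_1 = 1, r_2 = -1


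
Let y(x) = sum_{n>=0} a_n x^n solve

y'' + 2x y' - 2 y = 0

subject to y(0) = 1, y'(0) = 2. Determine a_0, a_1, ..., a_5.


Ansatz: y(x) = sum_{n>=0} a_n x^n, so y'(x) = sum_{n>=1} n a_n x^(n-1) and y''(x) = sum_{n>=2} n(n-1) a_n x^(n-2).
Substitute into P(x) y'' + Q(x) y' + R(x) y = 0 with P(x) = 1, Q(x) = 2x, R(x) = -2, and match powers of x.
Initial conditions: a_0 = 1, a_1 = 2.
Setting the coefficient of each power of x to zero and solving order by order (substituting the coefficients already found):
  x^0: 2 a_2 - 2 a_0 = 0  ->  2 a_2 = 2 a_0 = 2  ->  a_2 = 1
  x^1: 6 a_3 = 0  ->  a_3 = 0
  x^2: 12 a_4 + 2 a_2 = 0  ->  12 a_4 = -2 a_2 = -2  ->  a_4 = -1/6
  x^3: 20 a_5 + 4 a_3 = 0  ->  20 a_5 = -4 a_3 = 0  ->  a_5 = 0
Truncated series: y(x) = 1 + 2 x + x^2 - (1/6) x^4 + O(x^6).

a_0 = 1; a_1 = 2; a_2 = 1; a_3 = 0; a_4 = -1/6; a_5 = 0


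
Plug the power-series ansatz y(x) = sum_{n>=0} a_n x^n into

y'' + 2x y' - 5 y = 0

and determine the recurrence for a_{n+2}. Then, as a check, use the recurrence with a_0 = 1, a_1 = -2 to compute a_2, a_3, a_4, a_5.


Substitute y = sum_n a_n x^n.
y''(x) has coefficient (n+2)(n+1) a_{n+2} at x^n;
2 x y'(x) has coefficient 2 n a_n at x^n (shift);
-5 y(x) has coefficient -5 a_n at x^n.
Matching x^n: (n+2)(n+1) a_{n+2} + (2n - 5) a_n = 0.
Thus a_{n+2} = (-2n + 5) / ((n+1)(n+2)) * a_n.

Check with a_0 = 1, a_1 = -2 (apply the recurrence for n = 0, 1, 2, 3): a_0 = 1, a_1 = -2, a_2 = 5/2, a_3 = -1, a_4 = 5/24, a_5 = 1/20.

a_(n+2) = (-2n + 5) / ((n+1)(n+2)) * a_n; check: a_0 = 1, a_1 = -2, a_2 = 5/2, a_3 = -1, a_4 = 5/24, a_5 = 1/20


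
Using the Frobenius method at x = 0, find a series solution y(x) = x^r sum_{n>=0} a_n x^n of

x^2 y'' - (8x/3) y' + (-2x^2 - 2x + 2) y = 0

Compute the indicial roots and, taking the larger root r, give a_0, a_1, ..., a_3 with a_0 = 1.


Write in Frobenius form y'' + (p(x)/x) y' + (q(x)/x^2) y = 0:
  p(x) = -8/3,  q(x) = -2x^2 - 2x + 2.
Indicial equation: r(r-1) + (-8/3) r + (2) = 0 -> roots r_1 = 3, r_2 = 2/3.
Take r = r_1 = 3. Let y(x) = x^r sum_{n>=0} a_n x^n with a_0 = 1.
Substitute y = x^r sum a_n x^n and match x^{r+n}. The recurrence is
  D(n) a_n - 2 a_{n-1} - 2 a_{n-2} = 0,  where D(n) = (r+n)(r+n-1) + (-8/3)(r+n) + (2).
  a_n = [2 a_{n-1} + 2 a_{n-2}] / D(n).
Since the indicial polynomial factors as (r - r_1)(r - r_2), D(n) = (r_1 + n - r_1)(r_1 + n - r_2) = n(n + 7/3).
Evaluating step by step (a_0 = 1):
  n = 1: D(1) = 1(1 + 7/3) = 10/3; numerator = 2(1) = 2; a_1 = (2)/(10/3) = 3/5
  n = 2: D(2) = 2(2 + 7/3) = 26/3; numerator = 2(3/5) + 2(1) = 16/5; a_2 = (16/5)/(26/3) = 24/65
  n = 3: D(3) = 3(3 + 7/3) = 16; numerator = 2(24/65) + 2(3/5) = 126/65; a_3 = (126/65)/(16) = 63/520

r = 3; a_0 = 1; a_1 = 3/5; a_2 = 24/65; a_3 = 63/520


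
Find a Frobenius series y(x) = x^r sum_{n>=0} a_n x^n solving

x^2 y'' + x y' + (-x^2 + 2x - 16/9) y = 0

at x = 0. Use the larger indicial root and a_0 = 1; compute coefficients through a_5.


Write in Frobenius form y'' + (p(x)/x) y' + (q(x)/x^2) y = 0:
  p(x) = 1,  q(x) = -x^2 + 2x - 16/9.
Indicial equation: r(r-1) + (1) r + (-16/9) = 0 -> roots r_1 = 4/3, r_2 = -4/3.
Take r = r_1 = 4/3. Let y(x) = x^r sum_{n>=0} a_n x^n with a_0 = 1.
Substitute y = x^r sum a_n x^n and match x^{r+n}. The recurrence is
  D(n) a_n + 2 a_{n-1} - 1 a_{n-2} = 0,  where D(n) = (r+n)(r+n-1) + (1)(r+n) + (-16/9).
  a_n = [-2 a_{n-1} + 1 a_{n-2}] / D(n).
Since the indicial polynomial factors as (r - r_1)(r - r_2), D(n) = (r_1 + n - r_1)(r_1 + n - r_2) = n(n + 8/3).
Evaluating step by step (a_0 = 1):
  n = 1: D(1) = 1(1 + 8/3) = 11/3; numerator = -2(1) = -2; a_1 = (-2)/(11/3) = -6/11
  n = 2: D(2) = 2(2 + 8/3) = 28/3; numerator = -2(-6/11) + 1(1) = 23/11; a_2 = (23/11)/(28/3) = 69/308
  n = 3: D(3) = 3(3 + 8/3) = 17; numerator = -2(69/308) + 1(-6/11) = -153/154; a_3 = (-153/154)/(17) = -9/154
  n = 4: D(4) = 4(4 + 8/3) = 80/3; numerator = -2(-9/154) + 1(69/308) = 15/44; a_4 = (15/44)/(80/3) = 9/704
  n = 5: D(5) = 5(5 + 8/3) = 115/3; numerator = -2(9/704) + 1(-9/154) = -207/2464; a_5 = (-207/2464)/(115/3) = -27/12320

r = 4/3; a_0 = 1; a_1 = -6/11; a_2 = 69/308; a_3 = -9/154; a_4 = 9/704; a_5 = -27/12320


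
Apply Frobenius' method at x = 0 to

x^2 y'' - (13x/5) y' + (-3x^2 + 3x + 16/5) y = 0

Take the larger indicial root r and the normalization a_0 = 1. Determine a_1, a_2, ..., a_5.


Write in Frobenius form y'' + (p(x)/x) y' + (q(x)/x^2) y = 0:
  p(x) = -13/5,  q(x) = -3x^2 + 3x + 16/5.
Indicial equation: r(r-1) + (-13/5) r + (16/5) = 0 -> roots r_1 = 2, r_2 = 8/5.
Take r = r_1 = 2. Let y(x) = x^r sum_{n>=0} a_n x^n with a_0 = 1.
Substitute y = x^r sum a_n x^n and match x^{r+n}. The recurrence is
  D(n) a_n + 3 a_{n-1} - 3 a_{n-2} = 0,  where D(n) = (r+n)(r+n-1) + (-13/5)(r+n) + (16/5).
  a_n = [-3 a_{n-1} + 3 a_{n-2}] / D(n).
Since the indicial polynomial factors as (r - r_1)(r - r_2), D(n) = (r_1 + n - r_1)(r_1 + n - r_2) = n(n + 2/5).
Evaluating step by step (a_0 = 1):
  n = 1: D(1) = 1(1 + 2/5) = 7/5; numerator = -3(1) = -3; a_1 = (-3)/(7/5) = -15/7
  n = 2: D(2) = 2(2 + 2/5) = 24/5; numerator = -3(-15/7) + 3(1) = 66/7; a_2 = (66/7)/(24/5) = 55/28
  n = 3: D(3) = 3(3 + 2/5) = 51/5; numerator = -3(55/28) + 3(-15/7) = -345/28; a_3 = (-345/28)/(51/5) = -575/476
  n = 4: D(4) = 4(4 + 2/5) = 88/5; numerator = -3(-575/476) + 3(55/28) = 2265/238; a_4 = (2265/238)/(88/5) = 11325/20944
  n = 5: D(5) = 5(5 + 2/5) = 27; numerator = -3(11325/20944) + 3(-575/476) = -109875/20944; a_5 = (-109875/20944)/(27) = -36625/188496

r = 2; a_0 = 1; a_1 = -15/7; a_2 = 55/28; a_3 = -575/476; a_4 = 11325/20944; a_5 = -36625/188496


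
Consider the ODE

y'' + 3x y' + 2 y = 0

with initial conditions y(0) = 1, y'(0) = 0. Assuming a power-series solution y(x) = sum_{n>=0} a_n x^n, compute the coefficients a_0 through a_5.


Ansatz: y(x) = sum_{n>=0} a_n x^n, so y'(x) = sum_{n>=1} n a_n x^(n-1) and y''(x) = sum_{n>=2} n(n-1) a_n x^(n-2).
Substitute into P(x) y'' + Q(x) y' + R(x) y = 0 with P(x) = 1, Q(x) = 3x, R(x) = 2, and match powers of x.
Initial conditions: a_0 = 1, a_1 = 0.
Setting the coefficient of each power of x to zero and solving order by order (substituting the coefficients already found):
  x^0: 2 a_2 + 2 a_0 = 0  ->  2 a_2 = -2 a_0 = -2  ->  a_2 = -1
  x^1: 6 a_3 + 5 a_1 = 0  ->  6 a_3 = -5 a_1 = 0  ->  a_3 = 0
  x^2: 12 a_4 + 8 a_2 = 0  ->  12 a_4 = -8 a_2 = 8  ->  a_4 = 2/3
  x^3: 20 a_5 + 11 a_3 = 0  ->  20 a_5 = -11 a_3 = 0  ->  a_5 = 0
Truncated series: y(x) = 1 - x^2 + (2/3) x^4 + O(x^6).

a_0 = 1; a_1 = 0; a_2 = -1; a_3 = 0; a_4 = 2/3; a_5 = 0


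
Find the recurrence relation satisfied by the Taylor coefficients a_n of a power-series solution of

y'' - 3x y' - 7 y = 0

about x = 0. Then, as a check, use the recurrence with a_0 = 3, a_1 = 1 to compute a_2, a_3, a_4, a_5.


Substitute y = sum_n a_n x^n.
y''(x) has coefficient (n+2)(n+1) a_{n+2} at x^n;
-3 x y'(x) has coefficient -3 n a_n at x^n (shift);
-7 y(x) has coefficient -7 a_n at x^n.
Matching x^n: (n+2)(n+1) a_{n+2} + (-3n - 7) a_n = 0.
Thus a_{n+2} = (3n + 7) / ((n+1)(n+2)) * a_n.

Check with a_0 = 3, a_1 = 1 (apply the recurrence for n = 0, 1, 2, 3): a_0 = 3, a_1 = 1, a_2 = 21/2, a_3 = 5/3, a_4 = 91/8, a_5 = 4/3.

a_(n+2) = (3n + 7) / ((n+1)(n+2)) * a_n; check: a_0 = 3, a_1 = 1, a_2 = 21/2, a_3 = 5/3, a_4 = 91/8, a_5 = 4/3


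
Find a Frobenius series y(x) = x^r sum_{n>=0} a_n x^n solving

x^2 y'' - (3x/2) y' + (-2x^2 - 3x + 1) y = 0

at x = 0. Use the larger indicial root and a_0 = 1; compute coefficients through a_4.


Write in Frobenius form y'' + (p(x)/x) y' + (q(x)/x^2) y = 0:
  p(x) = -3/2,  q(x) = -2x^2 - 3x + 1.
Indicial equation: r(r-1) + (-3/2) r + (1) = 0 -> roots r_1 = 2, r_2 = 1/2.
Take r = r_1 = 2. Let y(x) = x^r sum_{n>=0} a_n x^n with a_0 = 1.
Substitute y = x^r sum a_n x^n and match x^{r+n}. The recurrence is
  D(n) a_n - 3 a_{n-1} - 2 a_{n-2} = 0,  where D(n) = (r+n)(r+n-1) + (-3/2)(r+n) + (1).
  a_n = [3 a_{n-1} + 2 a_{n-2}] / D(n).
Since the indicial polynomial factors as (r - r_1)(r - r_2), D(n) = (r_1 + n - r_1)(r_1 + n - r_2) = n(n + 3/2).
Evaluating step by step (a_0 = 1):
  n = 1: D(1) = 1(1 + 3/2) = 5/2; numerator = 3(1) = 3; a_1 = (3)/(5/2) = 6/5
  n = 2: D(2) = 2(2 + 3/2) = 7; numerator = 3(6/5) + 2(1) = 28/5; a_2 = (28/5)/(7) = 4/5
  n = 3: D(3) = 3(3 + 3/2) = 27/2; numerator = 3(4/5) + 2(6/5) = 24/5; a_3 = (24/5)/(27/2) = 16/45
  n = 4: D(4) = 4(4 + 3/2) = 22; numerator = 3(16/45) + 2(4/5) = 8/3; a_4 = (8/3)/(22) = 4/33

r = 2; a_0 = 1; a_1 = 6/5; a_2 = 4/5; a_3 = 16/45; a_4 = 4/33


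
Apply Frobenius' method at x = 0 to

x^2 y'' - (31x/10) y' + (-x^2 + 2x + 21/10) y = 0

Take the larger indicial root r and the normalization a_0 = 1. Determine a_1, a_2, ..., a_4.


Write in Frobenius form y'' + (p(x)/x) y' + (q(x)/x^2) y = 0:
  p(x) = -31/10,  q(x) = -x^2 + 2x + 21/10.
Indicial equation: r(r-1) + (-31/10) r + (21/10) = 0 -> roots r_1 = 7/2, r_2 = 3/5.
Take r = r_1 = 7/2. Let y(x) = x^r sum_{n>=0} a_n x^n with a_0 = 1.
Substitute y = x^r sum a_n x^n and match x^{r+n}. The recurrence is
  D(n) a_n + 2 a_{n-1} - 1 a_{n-2} = 0,  where D(n) = (r+n)(r+n-1) + (-31/10)(r+n) + (21/10).
  a_n = [-2 a_{n-1} + 1 a_{n-2}] / D(n).
Since the indicial polynomial factors as (r - r_1)(r - r_2), D(n) = (r_1 + n - r_1)(r_1 + n - r_2) = n(n + 29/10).
Evaluating step by step (a_0 = 1):
  n = 1: D(1) = 1(1 + 29/10) = 39/10; numerator = -2(1) = -2; a_1 = (-2)/(39/10) = -20/39
  n = 2: D(2) = 2(2 + 29/10) = 49/5; numerator = -2(-20/39) + 1(1) = 79/39; a_2 = (79/39)/(49/5) = 395/1911
  n = 3: D(3) = 3(3 + 29/10) = 177/10; numerator = -2(395/1911) + 1(-20/39) = -590/637; a_3 = (-590/637)/(177/10) = -100/1911
  n = 4: D(4) = 4(4 + 29/10) = 138/5; numerator = -2(-100/1911) + 1(395/1911) = 85/273; a_4 = (85/273)/(138/5) = 425/37674

r = 7/2; a_0 = 1; a_1 = -20/39; a_2 = 395/1911; a_3 = -100/1911; a_4 = 425/37674


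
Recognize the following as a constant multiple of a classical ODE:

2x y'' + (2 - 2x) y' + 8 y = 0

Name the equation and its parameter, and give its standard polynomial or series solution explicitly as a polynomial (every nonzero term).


All three coefficients share the factor 2; dividing through by 2 gives  x y'' + (1 - x) y' + 4 y = 0.
This matches the Laguerre equation x y'' + (1 - x) y' + n y = 0 with n = 4; the polynomial solution is L_4(x).
With y = sum_k a_k x^k, matching x^k gives (k+1)k a_{k+1} + (k+1) a_{k+1} - k a_k + n a_k = 0, i.e. (k+1)^2 a_{k+1} = (k - n) a_k = (k - 4) a_k. The right side vanishes at k = 4, so the series terminates at degree 4.
Standard normalization L_n(0) = 1 gives a_0 = 1. Work upward with a_{k+1} = (k - 4) a_k / (k+1)^2:
  a_1 = (0 - 4)(1) / 1^2 = -4/1 = -4
  a_2 = (1 - 4)(-4) / 2^2 = 12/4 = 3
  a_3 = (2 - 4)(3) / 3^2 = -6/9 = -2/3
  a_4 = (3 - 4)(-2/3) / 4^2 = (2/3)/16 = 1/24
Hence L_4(x) = x^4/24 - 2 x^3/3 + 3 x^2 - 4 x + 1.

L_4(x); series = x^4/24 - 2 x^3/3 + 3 x^2 - 4 x + 1


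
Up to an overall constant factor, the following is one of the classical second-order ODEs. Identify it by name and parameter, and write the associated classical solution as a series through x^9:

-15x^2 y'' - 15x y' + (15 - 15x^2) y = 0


All three coefficients share the factor -15; dividing through by -15 gives  x^2 y'' + x y' + (x^2 - 1) y = 0.
This matches the Bessel equation x^2 y'' + x y' + (x^2 - nu^2) y = 0 with nu^2 = 1, so nu = 1; the solution bounded at x = 0 is J_1(x).
Frobenius at x = 0: indicial roots ±nu; for r = nu the recurrence k(k + 2nu) c_k = -c_{k-2} gives the standard series J_nu(x) = sum_{k>=0} (-1)^k / (k! (k+nu)!) (x/2)^(2k+nu). Evaluate the first 5 terms:
  k = 0: (-1)^0 / (0! * 1! * 2^1) x^1 = 1/(1*1*2) x^1 = (1/2) x^1
  k = 1: (-1)^1 / (1! * 2! * 2^3) x^3 = -1/(1*2*8) x^3 = (-1/16) x^3
  k = 2: (-1)^2 / (2! * 3! * 2^5) x^5 = 1/(2*6*32) x^5 = (1/384) x^5
  k = 3: (-1)^3 / (3! * 4! * 2^7) x^7 = -1/(6*24*128) x^7 = (-1/18432) x^7
  k = 4: (-1)^4 / (4! * 5! * 2^9) x^9 = 1/(24*120*512) x^9 = (1/1474560) x^9
Hence J_1(x) = x^9/1474560 - x^7/18432 + x^5/384 - x^3/16 + x/2 + ....

J_1(x); series = x^9/1474560 - x^7/18432 + x^5/384 - x^3/16 + x/2


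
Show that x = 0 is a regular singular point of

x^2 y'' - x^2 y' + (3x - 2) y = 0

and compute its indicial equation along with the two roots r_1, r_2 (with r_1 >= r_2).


Divide by x^2 to reach normal form y'' + P_1(x) y' + P_2(x) y = 0 with P_1(x) = -1 and P_2(x) = 3/x - 2/x^2.
x = 0 is a singular point because the y-coefficient 3/x - 2/x^2 has a pole at x = 0.
It is a regular singular point because x P_1(x) = p(x) = -x and x^2 P_2(x) = q(x) = 3x - 2 are polynomials, hence analytic at x = 0.
p(0) = 0,  q(0) = -2.
Indicial equation: r(r-1) + p(0) r + q(0) = 0, i.e. r^2 + (p(0) - 1) r + q(0) = 0, i.e. r^2 - 1 r - 2 = 0.
Discriminant: (-1)^2 - 4(-2) = 9, so r = (1 ± 3)/2.
Solving: r_1 = 2, r_2 = -1.

indicial: r^2 - 1 r - 2 = 0; roots r_1 = 2, r_2 = -1


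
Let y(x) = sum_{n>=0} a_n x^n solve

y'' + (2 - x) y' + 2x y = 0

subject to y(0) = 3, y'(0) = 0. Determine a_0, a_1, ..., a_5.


Ansatz: y(x) = sum_{n>=0} a_n x^n, so y'(x) = sum_{n>=1} n a_n x^(n-1) and y''(x) = sum_{n>=2} n(n-1) a_n x^(n-2).
Substitute into P(x) y'' + Q(x) y' + R(x) y = 0 with P(x) = 1, Q(x) = 2 - x, R(x) = 2x, and match powers of x.
Initial conditions: a_0 = 3, a_1 = 0.
Setting the coefficient of each power of x to zero and solving order by order (substituting the coefficients already found):
  x^0: 2 a_2 + 2 a_1 = 0  ->  2 a_2 = -2 a_1 = 0  ->  a_2 = 0
  x^1: 6 a_3 + 4 a_2 - a_1 + 2 a_0 = 0  ->  6 a_3 = -4 a_2 + a_1 - 2 a_0 = -6  ->  a_3 = -1
  x^2: 12 a_4 + 6 a_3 - 2 a_2 + 2 a_1 = 0  ->  12 a_4 = -6 a_3 + 2 a_2 - 2 a_1 = 6  ->  a_4 = 1/2
  x^3: 20 a_5 + 8 a_4 - 3 a_3 + 2 a_2 = 0  ->  20 a_5 = -8 a_4 + 3 a_3 - 2 a_2 = -7  ->  a_5 = -7/20
Truncated series: y(x) = 3 - x^3 + (1/2) x^4 - (7/20) x^5 + O(x^6).

a_0 = 3; a_1 = 0; a_2 = 0; a_3 = -1; a_4 = 1/2; a_5 = -7/20


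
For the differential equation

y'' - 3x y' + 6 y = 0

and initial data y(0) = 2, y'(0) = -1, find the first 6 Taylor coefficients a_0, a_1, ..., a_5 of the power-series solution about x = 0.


Ansatz: y(x) = sum_{n>=0} a_n x^n, so y'(x) = sum_{n>=1} n a_n x^(n-1) and y''(x) = sum_{n>=2} n(n-1) a_n x^(n-2).
Substitute into P(x) y'' + Q(x) y' + R(x) y = 0 with P(x) = 1, Q(x) = -3x, R(x) = 6, and match powers of x.
Initial conditions: a_0 = 2, a_1 = -1.
Setting the coefficient of each power of x to zero and solving order by order (substituting the coefficients already found):
  x^0: 2 a_2 + 6 a_0 = 0  ->  2 a_2 = -6 a_0 = -12  ->  a_2 = -6
  x^1: 6 a_3 + 3 a_1 = 0  ->  6 a_3 = -3 a_1 = 3  ->  a_3 = 1/2
  x^2: 12 a_4 = 0  ->  a_4 = 0
  x^3: 20 a_5 - 3 a_3 = 0  ->  20 a_5 = 3 a_3 = 3/2  ->  a_5 = 3/40
Truncated series: y(x) = 2 - x - 6 x^2 + (1/2) x^3 + (3/40) x^5 + O(x^6).

a_0 = 2; a_1 = -1; a_2 = -6; a_3 = 1/2; a_4 = 0; a_5 = 3/40
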